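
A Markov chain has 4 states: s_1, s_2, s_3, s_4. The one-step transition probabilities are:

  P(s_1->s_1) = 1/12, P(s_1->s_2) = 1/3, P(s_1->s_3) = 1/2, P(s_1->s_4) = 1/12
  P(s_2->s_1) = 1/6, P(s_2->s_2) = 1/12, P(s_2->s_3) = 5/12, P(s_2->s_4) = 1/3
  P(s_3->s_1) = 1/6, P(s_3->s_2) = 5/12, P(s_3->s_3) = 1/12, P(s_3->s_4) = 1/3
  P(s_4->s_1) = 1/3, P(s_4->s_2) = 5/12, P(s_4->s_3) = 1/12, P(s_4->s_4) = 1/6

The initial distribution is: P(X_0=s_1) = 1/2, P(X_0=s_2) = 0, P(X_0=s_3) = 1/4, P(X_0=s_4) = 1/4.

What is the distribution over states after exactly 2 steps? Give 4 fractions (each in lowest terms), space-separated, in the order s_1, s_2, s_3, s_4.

Propagating the distribution step by step (d_{t+1} = d_t * P):
d_0 = (s_1=1/2, s_2=0, s_3=1/4, s_4=1/4)
  d_1[s_1] = 1/2*1/12 + 0*1/6 + 1/4*1/6 + 1/4*1/3 = 1/6
  d_1[s_2] = 1/2*1/3 + 0*1/12 + 1/4*5/12 + 1/4*5/12 = 3/8
  d_1[s_3] = 1/2*1/2 + 0*5/12 + 1/4*1/12 + 1/4*1/12 = 7/24
  d_1[s_4] = 1/2*1/12 + 0*1/3 + 1/4*1/3 + 1/4*1/6 = 1/6
d_1 = (s_1=1/6, s_2=3/8, s_3=7/24, s_4=1/6)
  d_2[s_1] = 1/6*1/12 + 3/8*1/6 + 7/24*1/6 + 1/6*1/3 = 13/72
  d_2[s_2] = 1/6*1/3 + 3/8*1/12 + 7/24*5/12 + 1/6*5/12 = 5/18
  d_2[s_3] = 1/6*1/2 + 3/8*5/12 + 7/24*1/12 + 1/6*1/12 = 5/18
  d_2[s_4] = 1/6*1/12 + 3/8*1/3 + 7/24*1/3 + 1/6*1/6 = 19/72
d_2 = (s_1=13/72, s_2=5/18, s_3=5/18, s_4=19/72)

Answer: 13/72 5/18 5/18 19/72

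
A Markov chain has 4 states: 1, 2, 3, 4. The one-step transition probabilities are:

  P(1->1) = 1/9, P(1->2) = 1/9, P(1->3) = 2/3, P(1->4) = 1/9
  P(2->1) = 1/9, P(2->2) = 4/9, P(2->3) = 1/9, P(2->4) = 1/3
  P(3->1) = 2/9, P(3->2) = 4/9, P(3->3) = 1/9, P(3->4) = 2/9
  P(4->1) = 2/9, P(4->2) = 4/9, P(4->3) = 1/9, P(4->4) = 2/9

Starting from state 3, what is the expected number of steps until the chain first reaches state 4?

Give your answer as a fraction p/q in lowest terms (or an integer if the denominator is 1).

Let h_i = expected steps to first reach 4 from state i.
Boundary: h_4 = 0.
First-step equations for the other states:
  h_1 = 1 + 1/9*h_1 + 1/9*h_2 + 2/3*h_3 + 1/9*h_4
  h_2 = 1 + 1/9*h_1 + 4/9*h_2 + 1/9*h_3 + 1/3*h_4
  h_3 = 1 + 2/9*h_1 + 4/9*h_2 + 1/9*h_3 + 2/9*h_4

Substituting h_4 = 0 and rearranging gives the linear system (I - Q) h = 1:
  [8/9, -1/9, -2/3] . (h_1, h_2, h_3) = 1
  [-1/9, 5/9, -1/9] . (h_1, h_2, h_3) = 1
  [-2/9, -4/9, 8/9] . (h_1, h_2, h_3) = 1

Solving yields:
  h_1 = 891/194
  h_2 = 342/97
  h_3 = 783/194

Starting state is 3, so the expected hitting time is h_3 = 783/194.

Answer: 783/194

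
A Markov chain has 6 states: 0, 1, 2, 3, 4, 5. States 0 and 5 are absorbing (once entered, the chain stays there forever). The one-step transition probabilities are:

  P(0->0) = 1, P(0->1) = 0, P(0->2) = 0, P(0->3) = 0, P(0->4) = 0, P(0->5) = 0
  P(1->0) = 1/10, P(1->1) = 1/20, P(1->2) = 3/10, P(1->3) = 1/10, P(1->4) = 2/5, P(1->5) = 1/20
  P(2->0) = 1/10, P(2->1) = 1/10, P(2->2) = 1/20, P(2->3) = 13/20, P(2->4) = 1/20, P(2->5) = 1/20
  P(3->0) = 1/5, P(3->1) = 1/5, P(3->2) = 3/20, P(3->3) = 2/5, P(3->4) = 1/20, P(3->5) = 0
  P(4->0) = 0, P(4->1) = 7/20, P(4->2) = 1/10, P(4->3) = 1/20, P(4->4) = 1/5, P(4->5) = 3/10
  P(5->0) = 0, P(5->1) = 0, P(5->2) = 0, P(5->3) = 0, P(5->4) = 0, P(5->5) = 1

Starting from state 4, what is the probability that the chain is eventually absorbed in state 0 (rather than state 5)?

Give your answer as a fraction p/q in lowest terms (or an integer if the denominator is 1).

Answer: 238/647

Derivation:
Let a_i = P(absorbed in 0 | start in state i).
Boundary conditions: a_0 = 1, a_5 = 0.
For each transient state i, a_i = sum_j P(i->j) * a_j:
  a_1 = 1/10*a_0 + 1/20*a_1 + 3/10*a_2 + 1/10*a_3 + 2/5*a_4 + 1/20*a_5
  a_2 = 1/10*a_0 + 1/10*a_1 + 1/20*a_2 + 13/20*a_3 + 1/20*a_4 + 1/20*a_5
  a_3 = 1/5*a_0 + 1/5*a_1 + 3/20*a_2 + 2/5*a_3 + 1/20*a_4 + 0*a_5
  a_4 = 0*a_0 + 7/20*a_1 + 1/10*a_2 + 1/20*a_3 + 1/5*a_4 + 3/10*a_5

Substituting a_0 = 1 and a_5 = 0, rearrange to (I - Q) a = r where r[i] = P(i -> 0):
  [19/20, -3/10, -1/10, -2/5] . (a_1, a_2, a_3, a_4) = 1/10
  [-1/10, 19/20, -13/20, -1/20] . (a_1, a_2, a_3, a_4) = 1/10
  [-1/5, -3/20, 3/5, -1/20] . (a_1, a_2, a_3, a_4) = 1/5
  [-7/20, -1/10, -1/20, 4/5] . (a_1, a_2, a_3, a_4) = 0

Solving yields:
  a_1 = 354/647
  a_2 = 434/647
  a_3 = 462/647
  a_4 = 238/647

Starting state is 4, so the absorption probability is a_4 = 238/647.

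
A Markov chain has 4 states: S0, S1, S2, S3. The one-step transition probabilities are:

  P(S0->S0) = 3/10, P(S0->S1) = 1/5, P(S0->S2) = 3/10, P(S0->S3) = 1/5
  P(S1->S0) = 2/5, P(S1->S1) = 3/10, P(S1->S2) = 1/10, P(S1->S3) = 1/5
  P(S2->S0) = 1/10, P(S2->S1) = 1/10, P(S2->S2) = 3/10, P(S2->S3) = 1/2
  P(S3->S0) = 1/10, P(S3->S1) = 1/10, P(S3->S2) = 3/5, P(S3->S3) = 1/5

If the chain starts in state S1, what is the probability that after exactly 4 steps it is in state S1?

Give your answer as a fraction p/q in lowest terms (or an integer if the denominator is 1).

Computing P^4 by repeated multiplication:
P^1 =
  S0: [3/10, 1/5, 3/10, 1/5]
  S1: [2/5, 3/10, 1/10, 1/5]
  S2: [1/10, 1/10, 3/10, 1/2]
  S3: [1/10, 1/10, 3/5, 1/5]
P^2 =
  S0: [11/50, 17/100, 8/25, 29/100]
  S1: [27/100, 1/5, 3/10, 23/100]
  S2: [3/20, 13/100, 43/100, 29/100]
  S3: [3/20, 13/100, 17/50, 19/50]
P^3 =
  S0: [39/200, 39/250, 353/1000, 37/125]
  S1: [107/500, 167/1000, 329/1000, 29/100]
  S2: [169/1000, 141/1000, 361/1000, 329/1000]
  S3: [169/1000, 141/1000, 97/250, 151/500]
P^4 =
  S0: [929/5000, 1507/10000, 447/1250, 3059/10000]
  S1: [1929/10000, 387/2500, 221/625, 2987/10000]
  S2: [1761/10000, 1451/10000, 741/2000, 3083/10000]
  S3: [1761/10000, 1451/10000, 453/1250, 791/2500]

(P^4)[S1 -> S1] = 387/2500

Answer: 387/2500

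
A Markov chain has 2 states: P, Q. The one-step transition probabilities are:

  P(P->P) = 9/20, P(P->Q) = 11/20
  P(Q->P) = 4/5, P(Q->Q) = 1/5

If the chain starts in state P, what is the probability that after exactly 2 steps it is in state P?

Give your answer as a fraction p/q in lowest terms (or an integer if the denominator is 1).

Answer: 257/400

Derivation:
Computing P^2 by repeated multiplication:
P^1 =
  P: [9/20, 11/20]
  Q: [4/5, 1/5]
P^2 =
  P: [257/400, 143/400]
  Q: [13/25, 12/25]

(P^2)[P -> P] = 257/400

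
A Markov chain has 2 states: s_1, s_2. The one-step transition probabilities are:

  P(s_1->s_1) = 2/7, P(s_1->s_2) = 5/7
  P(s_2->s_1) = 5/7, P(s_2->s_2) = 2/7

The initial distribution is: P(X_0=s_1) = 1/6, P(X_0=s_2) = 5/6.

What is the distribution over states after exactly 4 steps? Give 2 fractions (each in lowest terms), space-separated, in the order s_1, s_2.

Propagating the distribution step by step (d_{t+1} = d_t * P):
d_0 = (s_1=1/6, s_2=5/6)
  d_1[s_1] = 1/6*2/7 + 5/6*5/7 = 9/14
  d_1[s_2] = 1/6*5/7 + 5/6*2/7 = 5/14
d_1 = (s_1=9/14, s_2=5/14)
  d_2[s_1] = 9/14*2/7 + 5/14*5/7 = 43/98
  d_2[s_2] = 9/14*5/7 + 5/14*2/7 = 55/98
d_2 = (s_1=43/98, s_2=55/98)
  d_3[s_1] = 43/98*2/7 + 55/98*5/7 = 361/686
  d_3[s_2] = 43/98*5/7 + 55/98*2/7 = 325/686
d_3 = (s_1=361/686, s_2=325/686)
  d_4[s_1] = 361/686*2/7 + 325/686*5/7 = 2347/4802
  d_4[s_2] = 361/686*5/7 + 325/686*2/7 = 2455/4802
d_4 = (s_1=2347/4802, s_2=2455/4802)

Answer: 2347/4802 2455/4802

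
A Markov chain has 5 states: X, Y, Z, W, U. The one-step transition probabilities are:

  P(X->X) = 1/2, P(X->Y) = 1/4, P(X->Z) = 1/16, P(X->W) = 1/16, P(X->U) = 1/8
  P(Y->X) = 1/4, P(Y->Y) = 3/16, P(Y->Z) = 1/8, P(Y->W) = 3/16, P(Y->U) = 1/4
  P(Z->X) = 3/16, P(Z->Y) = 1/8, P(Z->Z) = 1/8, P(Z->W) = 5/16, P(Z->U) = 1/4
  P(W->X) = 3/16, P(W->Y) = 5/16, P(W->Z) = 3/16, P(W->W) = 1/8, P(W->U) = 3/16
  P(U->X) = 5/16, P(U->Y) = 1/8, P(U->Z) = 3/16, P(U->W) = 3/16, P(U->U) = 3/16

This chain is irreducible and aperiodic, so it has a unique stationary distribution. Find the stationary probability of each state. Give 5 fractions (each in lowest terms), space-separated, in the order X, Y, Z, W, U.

Answer: 17810/54673 11337/54673 6886/54673 8363/54673 10277/54673

Derivation:
The stationary distribution satisfies pi = pi * P, i.e.:
  pi_X = 1/2*pi_X + 1/4*pi_Y + 3/16*pi_Z + 3/16*pi_W + 5/16*pi_U
  pi_Y = 1/4*pi_X + 3/16*pi_Y + 1/8*pi_Z + 5/16*pi_W + 1/8*pi_U
  pi_Z = 1/16*pi_X + 1/8*pi_Y + 1/8*pi_Z + 3/16*pi_W + 3/16*pi_U
  pi_W = 1/16*pi_X + 3/16*pi_Y + 5/16*pi_Z + 1/8*pi_W + 3/16*pi_U
  pi_U = 1/8*pi_X + 1/4*pi_Y + 1/4*pi_Z + 3/16*pi_W + 3/16*pi_U
with normalization: pi_X + pi_Y + pi_Z + pi_W + pi_U = 1.

Using the first 4 balance equations plus normalization, the linear system A*pi = b is:
  [-1/2, 1/4, 3/16, 3/16, 5/16] . pi = 0
  [1/4, -13/16, 1/8, 5/16, 1/8] . pi = 0
  [1/16, 1/8, -7/8, 3/16, 3/16] . pi = 0
  [1/16, 3/16, 5/16, -7/8, 3/16] . pi = 0
  [1, 1, 1, 1, 1] . pi = 1

Solving yields:
  pi_X = 17810/54673
  pi_Y = 11337/54673
  pi_Z = 6886/54673
  pi_W = 8363/54673
  pi_U = 10277/54673

Verification (pi * P):
  17810/54673*1/2 + 11337/54673*1/4 + 6886/54673*3/16 + 8363/54673*3/16 + 10277/54673*5/16 = 17810/54673 = pi_X  (ok)
  17810/54673*1/4 + 11337/54673*3/16 + 6886/54673*1/8 + 8363/54673*5/16 + 10277/54673*1/8 = 11337/54673 = pi_Y  (ok)
  17810/54673*1/16 + 11337/54673*1/8 + 6886/54673*1/8 + 8363/54673*3/16 + 10277/54673*3/16 = 6886/54673 = pi_Z  (ok)
  17810/54673*1/16 + 11337/54673*3/16 + 6886/54673*5/16 + 8363/54673*1/8 + 10277/54673*3/16 = 8363/54673 = pi_W  (ok)
  17810/54673*1/8 + 11337/54673*1/4 + 6886/54673*1/4 + 8363/54673*3/16 + 10277/54673*3/16 = 10277/54673 = pi_U  (ok)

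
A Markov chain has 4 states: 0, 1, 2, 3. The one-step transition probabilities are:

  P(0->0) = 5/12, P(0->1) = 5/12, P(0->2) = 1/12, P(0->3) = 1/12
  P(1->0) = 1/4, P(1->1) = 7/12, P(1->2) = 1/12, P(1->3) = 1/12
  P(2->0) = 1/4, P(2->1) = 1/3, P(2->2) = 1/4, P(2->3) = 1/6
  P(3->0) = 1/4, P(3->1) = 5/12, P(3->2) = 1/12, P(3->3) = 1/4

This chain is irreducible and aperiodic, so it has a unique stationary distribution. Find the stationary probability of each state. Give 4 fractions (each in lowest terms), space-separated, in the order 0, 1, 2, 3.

The stationary distribution satisfies pi = pi * P, i.e.:
  pi_0 = 5/12*pi_0 + 1/4*pi_1 + 1/4*pi_2 + 1/4*pi_3
  pi_1 = 5/12*pi_0 + 7/12*pi_1 + 1/3*pi_2 + 5/12*pi_3
  pi_2 = 1/12*pi_0 + 1/12*pi_1 + 1/4*pi_2 + 1/12*pi_3
  pi_3 = 1/12*pi_0 + 1/12*pi_1 + 1/6*pi_2 + 1/4*pi_3
with normalization: pi_0 + pi_1 + pi_2 + pi_3 = 1.

Using the first 3 balance equations plus normalization, the linear system A*pi = b is:
  [-7/12, 1/4, 1/4, 1/4] . pi = 0
  [5/12, -5/12, 1/3, 5/12] . pi = 0
  [1/12, 1/12, -3/4, 1/12] . pi = 0
  [1, 1, 1, 1] . pi = 1

Solving yields:
  pi_0 = 3/10
  pi_1 = 49/100
  pi_2 = 1/10
  pi_3 = 11/100

Verification (pi * P):
  3/10*5/12 + 49/100*1/4 + 1/10*1/4 + 11/100*1/4 = 3/10 = pi_0  (ok)
  3/10*5/12 + 49/100*7/12 + 1/10*1/3 + 11/100*5/12 = 49/100 = pi_1  (ok)
  3/10*1/12 + 49/100*1/12 + 1/10*1/4 + 11/100*1/12 = 1/10 = pi_2  (ok)
  3/10*1/12 + 49/100*1/12 + 1/10*1/6 + 11/100*1/4 = 11/100 = pi_3  (ok)

Answer: 3/10 49/100 1/10 11/100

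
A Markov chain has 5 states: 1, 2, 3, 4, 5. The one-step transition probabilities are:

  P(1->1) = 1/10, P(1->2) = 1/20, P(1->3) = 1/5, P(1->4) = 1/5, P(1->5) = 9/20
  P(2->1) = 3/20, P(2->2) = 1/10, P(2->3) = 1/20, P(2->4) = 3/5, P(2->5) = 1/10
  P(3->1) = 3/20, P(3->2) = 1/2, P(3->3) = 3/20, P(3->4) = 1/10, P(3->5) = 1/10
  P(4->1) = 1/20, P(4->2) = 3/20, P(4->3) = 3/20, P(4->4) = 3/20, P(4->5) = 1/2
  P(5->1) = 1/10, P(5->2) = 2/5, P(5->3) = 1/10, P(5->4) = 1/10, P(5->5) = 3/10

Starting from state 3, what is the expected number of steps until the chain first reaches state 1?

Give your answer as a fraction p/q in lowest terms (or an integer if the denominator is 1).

Answer: 48960/5503

Derivation:
Let h_i = expected steps to first reach 1 from state i.
Boundary: h_1 = 0.
First-step equations for the other states:
  h_2 = 1 + 3/20*h_1 + 1/10*h_2 + 1/20*h_3 + 3/5*h_4 + 1/10*h_5
  h_3 = 1 + 3/20*h_1 + 1/2*h_2 + 3/20*h_3 + 1/10*h_4 + 1/10*h_5
  h_4 = 1 + 1/20*h_1 + 3/20*h_2 + 3/20*h_3 + 3/20*h_4 + 1/2*h_5
  h_5 = 1 + 1/10*h_1 + 2/5*h_2 + 1/10*h_3 + 1/10*h_4 + 3/10*h_5

Substituting h_1 = 0 and rearranging gives the linear system (I - Q) h = 1:
  [9/10, -1/20, -3/5, -1/10] . (h_2, h_3, h_4, h_5) = 1
  [-1/2, 17/20, -1/10, -1/10] . (h_2, h_3, h_4, h_5) = 1
  [-3/20, -3/20, 17/20, -1/2] . (h_2, h_3, h_4, h_5) = 1
  [-2/5, -1/10, -1/10, 7/10] . (h_2, h_3, h_4, h_5) = 1

Solving yields:
  h_2 = 50960/5503
  h_3 = 48960/5503
  h_4 = 54560/5503
  h_5 = 51770/5503

Starting state is 3, so the expected hitting time is h_3 = 48960/5503.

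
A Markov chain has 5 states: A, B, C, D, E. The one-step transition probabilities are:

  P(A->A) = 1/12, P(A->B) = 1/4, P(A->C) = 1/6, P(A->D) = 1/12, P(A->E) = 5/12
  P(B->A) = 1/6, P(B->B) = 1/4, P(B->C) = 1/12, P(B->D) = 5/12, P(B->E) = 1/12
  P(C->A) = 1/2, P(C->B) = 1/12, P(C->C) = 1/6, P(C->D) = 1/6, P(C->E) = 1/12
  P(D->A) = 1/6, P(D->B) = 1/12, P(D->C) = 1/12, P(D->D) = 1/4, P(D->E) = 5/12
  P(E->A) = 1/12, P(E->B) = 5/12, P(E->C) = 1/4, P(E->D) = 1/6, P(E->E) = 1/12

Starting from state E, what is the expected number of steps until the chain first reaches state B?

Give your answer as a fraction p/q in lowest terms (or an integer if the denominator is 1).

Let h_i = expected steps to first reach B from state i.
Boundary: h_B = 0.
First-step equations for the other states:
  h_A = 1 + 1/12*h_A + 1/4*h_B + 1/6*h_C + 1/12*h_D + 5/12*h_E
  h_C = 1 + 1/2*h_A + 1/12*h_B + 1/6*h_C + 1/6*h_D + 1/12*h_E
  h_D = 1 + 1/6*h_A + 1/12*h_B + 1/12*h_C + 1/4*h_D + 5/12*h_E
  h_E = 1 + 1/12*h_A + 5/12*h_B + 1/4*h_C + 1/6*h_D + 1/12*h_E

Substituting h_B = 0 and rearranging gives the linear system (I - Q) h = 1:
  [11/12, -1/6, -1/12, -5/12] . (h_A, h_C, h_D, h_E) = 1
  [-1/2, 5/6, -1/6, -1/12] . (h_A, h_C, h_D, h_E) = 1
  [-1/6, -1/12, 3/4, -5/12] . (h_A, h_C, h_D, h_E) = 1
  [-1/12, -1/4, -1/6, 11/12] . (h_A, h_C, h_D, h_E) = 1

Solving yields:
  h_A = 3944/951
  h_C = 4792/951
  h_D = 4648/951
  h_E = 3548/951

Starting state is E, so the expected hitting time is h_E = 3548/951.

Answer: 3548/951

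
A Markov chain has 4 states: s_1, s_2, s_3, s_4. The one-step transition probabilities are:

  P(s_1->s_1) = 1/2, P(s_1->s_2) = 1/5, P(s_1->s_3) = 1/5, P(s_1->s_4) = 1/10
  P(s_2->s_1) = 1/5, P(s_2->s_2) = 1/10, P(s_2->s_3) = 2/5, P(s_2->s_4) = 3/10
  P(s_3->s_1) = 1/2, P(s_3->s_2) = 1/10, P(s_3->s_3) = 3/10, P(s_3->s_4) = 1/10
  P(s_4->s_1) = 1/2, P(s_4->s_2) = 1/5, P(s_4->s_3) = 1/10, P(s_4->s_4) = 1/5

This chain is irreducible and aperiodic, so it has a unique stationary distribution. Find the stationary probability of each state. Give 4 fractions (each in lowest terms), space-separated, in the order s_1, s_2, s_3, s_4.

The stationary distribution satisfies pi = pi * P, i.e.:
  pi_s_1 = 1/2*pi_s_1 + 1/5*pi_s_2 + 1/2*pi_s_3 + 1/2*pi_s_4
  pi_s_2 = 1/5*pi_s_1 + 1/10*pi_s_2 + 1/10*pi_s_3 + 1/5*pi_s_4
  pi_s_3 = 1/5*pi_s_1 + 2/5*pi_s_2 + 3/10*pi_s_3 + 1/10*pi_s_4
  pi_s_4 = 1/10*pi_s_1 + 3/10*pi_s_2 + 1/10*pi_s_3 + 1/5*pi_s_4
with normalization: pi_s_1 + pi_s_2 + pi_s_3 + pi_s_4 = 1.

Using the first 3 balance equations plus normalization, the linear system A*pi = b is:
  [-1/2, 1/5, 1/2, 1/2] . pi = 0
  [1/5, -9/10, 1/10, 1/5] . pi = 0
  [1/5, 2/5, -7/10, 1/10] . pi = 0
  [1, 1, 1, 1] . pi = 1

Solving yields:
  pi_s_1 = 410/907
  pi_s_2 = 145/907
  pi_s_3 = 219/907
  pi_s_4 = 133/907

Verification (pi * P):
  410/907*1/2 + 145/907*1/5 + 219/907*1/2 + 133/907*1/2 = 410/907 = pi_s_1  (ok)
  410/907*1/5 + 145/907*1/10 + 219/907*1/10 + 133/907*1/5 = 145/907 = pi_s_2  (ok)
  410/907*1/5 + 145/907*2/5 + 219/907*3/10 + 133/907*1/10 = 219/907 = pi_s_3  (ok)
  410/907*1/10 + 145/907*3/10 + 219/907*1/10 + 133/907*1/5 = 133/907 = pi_s_4  (ok)

Answer: 410/907 145/907 219/907 133/907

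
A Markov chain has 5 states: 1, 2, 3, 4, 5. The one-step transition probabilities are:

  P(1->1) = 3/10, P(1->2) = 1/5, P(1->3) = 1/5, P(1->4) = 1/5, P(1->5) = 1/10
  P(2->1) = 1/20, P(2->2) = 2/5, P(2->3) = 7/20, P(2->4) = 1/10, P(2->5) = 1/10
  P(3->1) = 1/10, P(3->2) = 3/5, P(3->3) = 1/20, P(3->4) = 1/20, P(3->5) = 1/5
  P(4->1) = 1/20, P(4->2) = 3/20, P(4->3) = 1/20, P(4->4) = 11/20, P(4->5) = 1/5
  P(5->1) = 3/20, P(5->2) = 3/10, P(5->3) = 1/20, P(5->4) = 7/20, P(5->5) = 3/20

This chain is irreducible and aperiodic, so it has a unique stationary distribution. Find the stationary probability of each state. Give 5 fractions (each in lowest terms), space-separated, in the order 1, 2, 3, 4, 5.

Answer: 7749/79409 26644/79409 13126/79409 20040/79409 11850/79409

Derivation:
The stationary distribution satisfies pi = pi * P, i.e.:
  pi_1 = 3/10*pi_1 + 1/20*pi_2 + 1/10*pi_3 + 1/20*pi_4 + 3/20*pi_5
  pi_2 = 1/5*pi_1 + 2/5*pi_2 + 3/5*pi_3 + 3/20*pi_4 + 3/10*pi_5
  pi_3 = 1/5*pi_1 + 7/20*pi_2 + 1/20*pi_3 + 1/20*pi_4 + 1/20*pi_5
  pi_4 = 1/5*pi_1 + 1/10*pi_2 + 1/20*pi_3 + 11/20*pi_4 + 7/20*pi_5
  pi_5 = 1/10*pi_1 + 1/10*pi_2 + 1/5*pi_3 + 1/5*pi_4 + 3/20*pi_5
with normalization: pi_1 + pi_2 + pi_3 + pi_4 + pi_5 = 1.

Using the first 4 balance equations plus normalization, the linear system A*pi = b is:
  [-7/10, 1/20, 1/10, 1/20, 3/20] . pi = 0
  [1/5, -3/5, 3/5, 3/20, 3/10] . pi = 0
  [1/5, 7/20, -19/20, 1/20, 1/20] . pi = 0
  [1/5, 1/10, 1/20, -9/20, 7/20] . pi = 0
  [1, 1, 1, 1, 1] . pi = 1

Solving yields:
  pi_1 = 7749/79409
  pi_2 = 26644/79409
  pi_3 = 13126/79409
  pi_4 = 20040/79409
  pi_5 = 11850/79409

Verification (pi * P):
  7749/79409*3/10 + 26644/79409*1/20 + 13126/79409*1/10 + 20040/79409*1/20 + 11850/79409*3/20 = 7749/79409 = pi_1  (ok)
  7749/79409*1/5 + 26644/79409*2/5 + 13126/79409*3/5 + 20040/79409*3/20 + 11850/79409*3/10 = 26644/79409 = pi_2  (ok)
  7749/79409*1/5 + 26644/79409*7/20 + 13126/79409*1/20 + 20040/79409*1/20 + 11850/79409*1/20 = 13126/79409 = pi_3  (ok)
  7749/79409*1/5 + 26644/79409*1/10 + 13126/79409*1/20 + 20040/79409*11/20 + 11850/79409*7/20 = 20040/79409 = pi_4  (ok)
  7749/79409*1/10 + 26644/79409*1/10 + 13126/79409*1/5 + 20040/79409*1/5 + 11850/79409*3/20 = 11850/79409 = pi_5  (ok)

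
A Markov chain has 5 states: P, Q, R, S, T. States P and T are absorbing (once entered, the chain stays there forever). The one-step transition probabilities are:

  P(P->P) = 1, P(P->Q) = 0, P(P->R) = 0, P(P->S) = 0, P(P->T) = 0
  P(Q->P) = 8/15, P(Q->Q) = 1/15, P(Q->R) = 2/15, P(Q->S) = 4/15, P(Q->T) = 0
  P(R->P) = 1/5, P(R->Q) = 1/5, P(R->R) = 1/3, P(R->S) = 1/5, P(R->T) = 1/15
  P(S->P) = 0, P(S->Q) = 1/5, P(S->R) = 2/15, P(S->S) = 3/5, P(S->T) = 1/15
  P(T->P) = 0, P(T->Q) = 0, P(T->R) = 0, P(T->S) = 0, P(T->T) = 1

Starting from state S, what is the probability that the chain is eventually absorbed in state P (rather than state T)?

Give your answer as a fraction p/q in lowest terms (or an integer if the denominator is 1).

Answer: 65/93

Derivation:
Let a_i = P(absorbed in P | start in state i).
Boundary conditions: a_P = 1, a_T = 0.
For each transient state i, a_i = sum_j P(i->j) * a_j:
  a_Q = 8/15*a_P + 1/15*a_Q + 2/15*a_R + 4/15*a_S + 0*a_T
  a_R = 1/5*a_P + 1/5*a_Q + 1/3*a_R + 1/5*a_S + 1/15*a_T
  a_S = 0*a_P + 1/5*a_Q + 2/15*a_R + 3/5*a_S + 1/15*a_T

Substituting a_P = 1 and a_T = 0, rearrange to (I - Q) a = r where r[i] = P(i -> P):
  [14/15, -2/15, -4/15] . (a_Q, a_R, a_S) = 8/15
  [-1/5, 2/3, -1/5] . (a_Q, a_R, a_S) = 1/5
  [-1/5, -2/15, 2/5] . (a_Q, a_R, a_S) = 0

Solving yields:
  a_Q = 82/93
  a_R = 24/31
  a_S = 65/93

Starting state is S, so the absorption probability is a_S = 65/93.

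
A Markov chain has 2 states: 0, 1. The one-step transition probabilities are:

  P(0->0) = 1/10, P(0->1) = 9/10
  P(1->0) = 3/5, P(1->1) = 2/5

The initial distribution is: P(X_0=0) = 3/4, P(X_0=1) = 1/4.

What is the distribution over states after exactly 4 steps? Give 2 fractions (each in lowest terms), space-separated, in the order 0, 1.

Propagating the distribution step by step (d_{t+1} = d_t * P):
d_0 = (0=3/4, 1=1/4)
  d_1[0] = 3/4*1/10 + 1/4*3/5 = 9/40
  d_1[1] = 3/4*9/10 + 1/4*2/5 = 31/40
d_1 = (0=9/40, 1=31/40)
  d_2[0] = 9/40*1/10 + 31/40*3/5 = 39/80
  d_2[1] = 9/40*9/10 + 31/40*2/5 = 41/80
d_2 = (0=39/80, 1=41/80)
  d_3[0] = 39/80*1/10 + 41/80*3/5 = 57/160
  d_3[1] = 39/80*9/10 + 41/80*2/5 = 103/160
d_3 = (0=57/160, 1=103/160)
  d_4[0] = 57/160*1/10 + 103/160*3/5 = 27/64
  d_4[1] = 57/160*9/10 + 103/160*2/5 = 37/64
d_4 = (0=27/64, 1=37/64)

Answer: 27/64 37/64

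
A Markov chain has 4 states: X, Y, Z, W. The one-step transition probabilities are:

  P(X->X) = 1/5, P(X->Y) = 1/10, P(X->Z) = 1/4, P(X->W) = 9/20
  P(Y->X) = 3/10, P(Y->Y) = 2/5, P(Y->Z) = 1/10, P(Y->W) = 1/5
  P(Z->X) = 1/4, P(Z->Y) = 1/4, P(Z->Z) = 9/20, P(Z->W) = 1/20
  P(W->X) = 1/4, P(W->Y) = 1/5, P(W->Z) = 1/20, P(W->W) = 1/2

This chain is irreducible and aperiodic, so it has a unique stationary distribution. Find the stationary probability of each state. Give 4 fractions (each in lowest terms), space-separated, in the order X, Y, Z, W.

Answer: 1004/4031 929/4031 748/4031 1350/4031

Derivation:
The stationary distribution satisfies pi = pi * P, i.e.:
  pi_X = 1/5*pi_X + 3/10*pi_Y + 1/4*pi_Z + 1/4*pi_W
  pi_Y = 1/10*pi_X + 2/5*pi_Y + 1/4*pi_Z + 1/5*pi_W
  pi_Z = 1/4*pi_X + 1/10*pi_Y + 9/20*pi_Z + 1/20*pi_W
  pi_W = 9/20*pi_X + 1/5*pi_Y + 1/20*pi_Z + 1/2*pi_W
with normalization: pi_X + pi_Y + pi_Z + pi_W = 1.

Using the first 3 balance equations plus normalization, the linear system A*pi = b is:
  [-4/5, 3/10, 1/4, 1/4] . pi = 0
  [1/10, -3/5, 1/4, 1/5] . pi = 0
  [1/4, 1/10, -11/20, 1/20] . pi = 0
  [1, 1, 1, 1] . pi = 1

Solving yields:
  pi_X = 1004/4031
  pi_Y = 929/4031
  pi_Z = 748/4031
  pi_W = 1350/4031

Verification (pi * P):
  1004/4031*1/5 + 929/4031*3/10 + 748/4031*1/4 + 1350/4031*1/4 = 1004/4031 = pi_X  (ok)
  1004/4031*1/10 + 929/4031*2/5 + 748/4031*1/4 + 1350/4031*1/5 = 929/4031 = pi_Y  (ok)
  1004/4031*1/4 + 929/4031*1/10 + 748/4031*9/20 + 1350/4031*1/20 = 748/4031 = pi_Z  (ok)
  1004/4031*9/20 + 929/4031*1/5 + 748/4031*1/20 + 1350/4031*1/2 = 1350/4031 = pi_W  (ok)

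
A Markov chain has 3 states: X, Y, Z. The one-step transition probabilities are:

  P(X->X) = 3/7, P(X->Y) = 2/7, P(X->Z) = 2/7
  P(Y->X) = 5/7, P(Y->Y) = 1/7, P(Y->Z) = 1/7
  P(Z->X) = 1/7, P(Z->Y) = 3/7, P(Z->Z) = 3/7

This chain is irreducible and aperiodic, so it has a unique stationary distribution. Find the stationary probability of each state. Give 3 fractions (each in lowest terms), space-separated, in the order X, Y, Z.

Answer: 3/7 2/7 2/7

Derivation:
The stationary distribution satisfies pi = pi * P, i.e.:
  pi_X = 3/7*pi_X + 5/7*pi_Y + 1/7*pi_Z
  pi_Y = 2/7*pi_X + 1/7*pi_Y + 3/7*pi_Z
  pi_Z = 2/7*pi_X + 1/7*pi_Y + 3/7*pi_Z
with normalization: pi_X + pi_Y + pi_Z = 1.

Using the first 2 balance equations plus normalization, the linear system A*pi = b is:
  [-4/7, 5/7, 1/7] . pi = 0
  [2/7, -6/7, 3/7] . pi = 0
  [1, 1, 1] . pi = 1

Solving yields:
  pi_X = 3/7
  pi_Y = 2/7
  pi_Z = 2/7

Verification (pi * P):
  3/7*3/7 + 2/7*5/7 + 2/7*1/7 = 3/7 = pi_X  (ok)
  3/7*2/7 + 2/7*1/7 + 2/7*3/7 = 2/7 = pi_Y  (ok)
  3/7*2/7 + 2/7*1/7 + 2/7*3/7 = 2/7 = pi_Z  (ok)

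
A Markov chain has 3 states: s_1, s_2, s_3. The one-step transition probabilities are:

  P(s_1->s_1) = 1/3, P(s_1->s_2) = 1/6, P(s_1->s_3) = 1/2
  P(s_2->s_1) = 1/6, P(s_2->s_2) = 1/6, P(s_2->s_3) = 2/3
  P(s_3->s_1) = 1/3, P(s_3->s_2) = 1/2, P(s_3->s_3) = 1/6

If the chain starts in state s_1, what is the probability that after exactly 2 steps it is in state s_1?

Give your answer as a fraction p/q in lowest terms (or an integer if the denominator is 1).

Answer: 11/36

Derivation:
Computing P^2 by repeated multiplication:
P^1 =
  s_1: [1/3, 1/6, 1/2]
  s_2: [1/6, 1/6, 2/3]
  s_3: [1/3, 1/2, 1/6]
P^2 =
  s_1: [11/36, 1/3, 13/36]
  s_2: [11/36, 7/18, 11/36]
  s_3: [1/4, 2/9, 19/36]

(P^2)[s_1 -> s_1] = 11/36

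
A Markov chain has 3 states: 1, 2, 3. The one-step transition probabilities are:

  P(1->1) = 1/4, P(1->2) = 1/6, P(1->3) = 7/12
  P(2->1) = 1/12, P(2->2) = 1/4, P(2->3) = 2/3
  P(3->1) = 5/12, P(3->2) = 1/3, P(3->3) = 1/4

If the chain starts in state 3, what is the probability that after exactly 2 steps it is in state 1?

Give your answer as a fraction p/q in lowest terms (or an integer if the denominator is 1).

Computing P^2 by repeated multiplication:
P^1 =
  1: [1/4, 1/6, 7/12]
  2: [1/12, 1/4, 2/3]
  3: [5/12, 1/3, 1/4]
P^2 =
  1: [23/72, 5/18, 29/72]
  2: [23/72, 43/144, 55/144]
  3: [17/72, 17/72, 19/36]

(P^2)[3 -> 1] = 17/72

Answer: 17/72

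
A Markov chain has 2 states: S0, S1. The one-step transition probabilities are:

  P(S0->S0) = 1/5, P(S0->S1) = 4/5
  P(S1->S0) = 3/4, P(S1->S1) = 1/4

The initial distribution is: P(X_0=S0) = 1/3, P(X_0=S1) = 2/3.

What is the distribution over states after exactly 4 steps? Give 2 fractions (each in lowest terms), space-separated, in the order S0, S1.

Propagating the distribution step by step (d_{t+1} = d_t * P):
d_0 = (S0=1/3, S1=2/3)
  d_1[S0] = 1/3*1/5 + 2/3*3/4 = 17/30
  d_1[S1] = 1/3*4/5 + 2/3*1/4 = 13/30
d_1 = (S0=17/30, S1=13/30)
  d_2[S0] = 17/30*1/5 + 13/30*3/4 = 263/600
  d_2[S1] = 17/30*4/5 + 13/30*1/4 = 337/600
d_2 = (S0=263/600, S1=337/600)
  d_3[S0] = 263/600*1/5 + 337/600*3/4 = 6107/12000
  d_3[S1] = 263/600*4/5 + 337/600*1/4 = 5893/12000
d_3 = (S0=6107/12000, S1=5893/12000)
  d_4[S0] = 6107/12000*1/5 + 5893/12000*3/4 = 112823/240000
  d_4[S1] = 6107/12000*4/5 + 5893/12000*1/4 = 127177/240000
d_4 = (S0=112823/240000, S1=127177/240000)

Answer: 112823/240000 127177/240000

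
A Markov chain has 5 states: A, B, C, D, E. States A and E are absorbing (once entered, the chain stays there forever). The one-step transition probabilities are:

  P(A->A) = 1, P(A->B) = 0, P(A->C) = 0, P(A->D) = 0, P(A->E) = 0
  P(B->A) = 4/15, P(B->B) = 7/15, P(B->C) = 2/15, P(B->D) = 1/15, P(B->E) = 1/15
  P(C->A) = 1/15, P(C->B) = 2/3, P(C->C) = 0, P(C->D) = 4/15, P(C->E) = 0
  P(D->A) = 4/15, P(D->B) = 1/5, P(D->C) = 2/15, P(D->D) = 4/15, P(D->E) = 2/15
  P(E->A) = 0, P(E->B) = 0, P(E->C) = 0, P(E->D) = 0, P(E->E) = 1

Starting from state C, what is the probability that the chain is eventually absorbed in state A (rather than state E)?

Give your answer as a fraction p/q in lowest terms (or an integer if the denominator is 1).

Answer: 741/947

Derivation:
Let a_i = P(absorbed in A | start in state i).
Boundary conditions: a_A = 1, a_E = 0.
For each transient state i, a_i = sum_j P(i->j) * a_j:
  a_B = 4/15*a_A + 7/15*a_B + 2/15*a_C + 1/15*a_D + 1/15*a_E
  a_C = 1/15*a_A + 2/3*a_B + 0*a_C + 4/15*a_D + 0*a_E
  a_D = 4/15*a_A + 1/5*a_B + 2/15*a_C + 4/15*a_D + 2/15*a_E

Substituting a_A = 1 and a_E = 0, rearrange to (I - Q) a = r where r[i] = P(i -> A):
  [8/15, -2/15, -1/15] . (a_B, a_C, a_D) = 4/15
  [-2/3, 1, -4/15] . (a_B, a_C, a_D) = 1/15
  [-1/5, -2/15, 11/15] . (a_B, a_C, a_D) = 4/15

Solving yields:
  a_B = 744/947
  a_C = 741/947
  a_D = 682/947

Starting state is C, so the absorption probability is a_C = 741/947.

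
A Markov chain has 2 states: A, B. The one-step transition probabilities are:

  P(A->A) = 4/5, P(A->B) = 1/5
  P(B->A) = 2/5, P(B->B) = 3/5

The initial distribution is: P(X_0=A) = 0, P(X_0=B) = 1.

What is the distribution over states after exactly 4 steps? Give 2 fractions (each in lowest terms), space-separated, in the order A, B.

Answer: 406/625 219/625

Derivation:
Propagating the distribution step by step (d_{t+1} = d_t * P):
d_0 = (A=0, B=1)
  d_1[A] = 0*4/5 + 1*2/5 = 2/5
  d_1[B] = 0*1/5 + 1*3/5 = 3/5
d_1 = (A=2/5, B=3/5)
  d_2[A] = 2/5*4/5 + 3/5*2/5 = 14/25
  d_2[B] = 2/5*1/5 + 3/5*3/5 = 11/25
d_2 = (A=14/25, B=11/25)
  d_3[A] = 14/25*4/5 + 11/25*2/5 = 78/125
  d_3[B] = 14/25*1/5 + 11/25*3/5 = 47/125
d_3 = (A=78/125, B=47/125)
  d_4[A] = 78/125*4/5 + 47/125*2/5 = 406/625
  d_4[B] = 78/125*1/5 + 47/125*3/5 = 219/625
d_4 = (A=406/625, B=219/625)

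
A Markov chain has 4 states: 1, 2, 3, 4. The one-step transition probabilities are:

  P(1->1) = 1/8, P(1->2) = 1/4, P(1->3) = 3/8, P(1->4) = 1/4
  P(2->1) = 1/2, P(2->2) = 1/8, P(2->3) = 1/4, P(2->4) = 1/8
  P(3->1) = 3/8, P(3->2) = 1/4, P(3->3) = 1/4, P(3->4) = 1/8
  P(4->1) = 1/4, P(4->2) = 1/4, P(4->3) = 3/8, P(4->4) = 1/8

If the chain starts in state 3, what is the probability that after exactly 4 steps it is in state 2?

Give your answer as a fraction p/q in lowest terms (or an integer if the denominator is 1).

Answer: 455/2048

Derivation:
Computing P^4 by repeated multiplication:
P^1 =
  1: [1/8, 1/4, 3/8, 1/4]
  2: [1/2, 1/8, 1/4, 1/8]
  3: [3/8, 1/4, 1/4, 1/8]
  4: [1/4, 1/4, 3/8, 1/8]
P^2 =
  1: [11/32, 7/32, 19/64, 9/64]
  2: [1/4, 15/64, 21/64, 3/16]
  3: [19/64, 7/32, 5/16, 11/64]
  4: [21/64, 7/32, 19/64, 5/32]
P^3 =
  1: [153/512, 57/256, 159/512, 43/256]
  2: [163/512, 113/512, 39/128, 5/32]
  3: [157/512, 57/256, 79/256, 83/512]
  4: [77/256, 57/256, 159/512, 85/512]
P^4 =
  1: [629/2048, 455/2048, 1263/4096, 665/4096]
  2: [1243/4096, 911/4096, 1267/4096, 675/4096]
  3: [1253/4096, 455/2048, 79/256, 669/4096]
  4: [1257/4096, 455/2048, 1263/4096, 333/2048]

(P^4)[3 -> 2] = 455/2048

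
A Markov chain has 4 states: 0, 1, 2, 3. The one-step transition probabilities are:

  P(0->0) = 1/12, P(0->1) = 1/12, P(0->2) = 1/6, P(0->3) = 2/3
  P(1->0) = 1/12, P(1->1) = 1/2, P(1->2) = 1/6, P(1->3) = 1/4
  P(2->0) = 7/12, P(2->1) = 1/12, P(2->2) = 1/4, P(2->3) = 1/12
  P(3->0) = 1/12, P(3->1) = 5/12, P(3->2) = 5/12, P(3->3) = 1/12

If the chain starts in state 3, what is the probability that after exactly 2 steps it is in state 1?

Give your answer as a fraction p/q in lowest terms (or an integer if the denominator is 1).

Computing P^2 by repeated multiplication:
P^1 =
  0: [1/12, 1/12, 1/6, 2/3]
  1: [1/12, 1/2, 1/6, 1/4]
  2: [7/12, 1/12, 1/4, 1/12]
  3: [1/12, 5/12, 5/12, 1/12]
P^2 =
  0: [1/6, 49/144, 25/72, 7/48]
  1: [1/6, 3/8, 35/144, 31/144]
  2: [5/24, 7/48, 5/24, 7/16]
  3: [7/24, 41/144, 2/9, 29/144]

(P^2)[3 -> 1] = 41/144

Answer: 41/144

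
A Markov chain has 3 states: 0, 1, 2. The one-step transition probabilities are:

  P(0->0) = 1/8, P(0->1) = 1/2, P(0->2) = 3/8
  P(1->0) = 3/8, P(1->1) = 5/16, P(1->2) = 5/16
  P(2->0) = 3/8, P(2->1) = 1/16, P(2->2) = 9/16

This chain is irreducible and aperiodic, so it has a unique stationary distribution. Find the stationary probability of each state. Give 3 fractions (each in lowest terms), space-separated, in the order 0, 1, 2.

Answer: 3/10 31/120 53/120

Derivation:
The stationary distribution satisfies pi = pi * P, i.e.:
  pi_0 = 1/8*pi_0 + 3/8*pi_1 + 3/8*pi_2
  pi_1 = 1/2*pi_0 + 5/16*pi_1 + 1/16*pi_2
  pi_2 = 3/8*pi_0 + 5/16*pi_1 + 9/16*pi_2
with normalization: pi_0 + pi_1 + pi_2 = 1.

Using the first 2 balance equations plus normalization, the linear system A*pi = b is:
  [-7/8, 3/8, 3/8] . pi = 0
  [1/2, -11/16, 1/16] . pi = 0
  [1, 1, 1] . pi = 1

Solving yields:
  pi_0 = 3/10
  pi_1 = 31/120
  pi_2 = 53/120

Verification (pi * P):
  3/10*1/8 + 31/120*3/8 + 53/120*3/8 = 3/10 = pi_0  (ok)
  3/10*1/2 + 31/120*5/16 + 53/120*1/16 = 31/120 = pi_1  (ok)
  3/10*3/8 + 31/120*5/16 + 53/120*9/16 = 53/120 = pi_2  (ok)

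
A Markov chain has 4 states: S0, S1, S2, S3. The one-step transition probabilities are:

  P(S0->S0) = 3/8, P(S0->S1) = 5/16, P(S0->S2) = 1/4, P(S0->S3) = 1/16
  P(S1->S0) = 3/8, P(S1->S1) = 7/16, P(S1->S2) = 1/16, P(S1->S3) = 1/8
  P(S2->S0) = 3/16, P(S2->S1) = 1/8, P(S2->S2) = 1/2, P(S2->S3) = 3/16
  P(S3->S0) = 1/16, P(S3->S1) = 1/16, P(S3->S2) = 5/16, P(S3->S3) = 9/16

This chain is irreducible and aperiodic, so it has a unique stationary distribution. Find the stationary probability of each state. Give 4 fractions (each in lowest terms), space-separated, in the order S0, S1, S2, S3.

The stationary distribution satisfies pi = pi * P, i.e.:
  pi_S0 = 3/8*pi_S0 + 3/8*pi_S1 + 3/16*pi_S2 + 1/16*pi_S3
  pi_S1 = 5/16*pi_S0 + 7/16*pi_S1 + 1/8*pi_S2 + 1/16*pi_S3
  pi_S2 = 1/4*pi_S0 + 1/16*pi_S1 + 1/2*pi_S2 + 5/16*pi_S3
  pi_S3 = 1/16*pi_S0 + 1/8*pi_S1 + 3/16*pi_S2 + 9/16*pi_S3
with normalization: pi_S0 + pi_S1 + pi_S2 + pi_S3 = 1.

Using the first 3 balance equations plus normalization, the linear system A*pi = b is:
  [-5/8, 3/8, 3/16, 1/16] . pi = 0
  [5/16, -9/16, 1/8, 1/16] . pi = 0
  [1/4, 1/16, -1/2, 5/16] . pi = 0
  [1, 1, 1, 1] . pi = 1

Solving yields:
  pi_S0 = 316/1271
  pi_S1 = 291/1271
  pi_S2 = 375/1271
  pi_S3 = 289/1271

Verification (pi * P):
  316/1271*3/8 + 291/1271*3/8 + 375/1271*3/16 + 289/1271*1/16 = 316/1271 = pi_S0  (ok)
  316/1271*5/16 + 291/1271*7/16 + 375/1271*1/8 + 289/1271*1/16 = 291/1271 = pi_S1  (ok)
  316/1271*1/4 + 291/1271*1/16 + 375/1271*1/2 + 289/1271*5/16 = 375/1271 = pi_S2  (ok)
  316/1271*1/16 + 291/1271*1/8 + 375/1271*3/16 + 289/1271*9/16 = 289/1271 = pi_S3  (ok)

Answer: 316/1271 291/1271 375/1271 289/1271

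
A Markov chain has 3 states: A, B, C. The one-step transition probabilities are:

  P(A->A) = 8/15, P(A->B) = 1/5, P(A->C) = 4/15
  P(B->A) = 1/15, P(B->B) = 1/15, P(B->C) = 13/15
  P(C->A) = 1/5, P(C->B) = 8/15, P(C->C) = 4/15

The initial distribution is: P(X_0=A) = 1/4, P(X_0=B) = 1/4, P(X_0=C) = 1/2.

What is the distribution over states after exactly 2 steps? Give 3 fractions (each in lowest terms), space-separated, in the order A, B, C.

Answer: 43/180 53/180 7/15

Derivation:
Propagating the distribution step by step (d_{t+1} = d_t * P):
d_0 = (A=1/4, B=1/4, C=1/2)
  d_1[A] = 1/4*8/15 + 1/4*1/15 + 1/2*1/5 = 1/4
  d_1[B] = 1/4*1/5 + 1/4*1/15 + 1/2*8/15 = 1/3
  d_1[C] = 1/4*4/15 + 1/4*13/15 + 1/2*4/15 = 5/12
d_1 = (A=1/4, B=1/3, C=5/12)
  d_2[A] = 1/4*8/15 + 1/3*1/15 + 5/12*1/5 = 43/180
  d_2[B] = 1/4*1/5 + 1/3*1/15 + 5/12*8/15 = 53/180
  d_2[C] = 1/4*4/15 + 1/3*13/15 + 5/12*4/15 = 7/15
d_2 = (A=43/180, B=53/180, C=7/15)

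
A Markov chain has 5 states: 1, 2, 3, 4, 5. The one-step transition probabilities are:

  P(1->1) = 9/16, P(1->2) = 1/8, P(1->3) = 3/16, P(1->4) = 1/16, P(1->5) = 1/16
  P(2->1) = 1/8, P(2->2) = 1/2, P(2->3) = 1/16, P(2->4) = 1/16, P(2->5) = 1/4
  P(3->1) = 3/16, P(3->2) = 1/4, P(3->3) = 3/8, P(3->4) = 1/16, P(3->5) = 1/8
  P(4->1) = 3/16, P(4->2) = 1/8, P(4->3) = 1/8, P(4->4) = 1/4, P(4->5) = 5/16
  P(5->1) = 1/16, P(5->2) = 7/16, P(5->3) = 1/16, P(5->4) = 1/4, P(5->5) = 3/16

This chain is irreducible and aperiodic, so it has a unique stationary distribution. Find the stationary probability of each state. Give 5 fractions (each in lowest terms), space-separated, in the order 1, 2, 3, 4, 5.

The stationary distribution satisfies pi = pi * P, i.e.:
  pi_1 = 9/16*pi_1 + 1/8*pi_2 + 3/16*pi_3 + 3/16*pi_4 + 1/16*pi_5
  pi_2 = 1/8*pi_1 + 1/2*pi_2 + 1/4*pi_3 + 1/8*pi_4 + 7/16*pi_5
  pi_3 = 3/16*pi_1 + 1/16*pi_2 + 3/8*pi_3 + 1/8*pi_4 + 1/16*pi_5
  pi_4 = 1/16*pi_1 + 1/16*pi_2 + 1/16*pi_3 + 1/4*pi_4 + 1/4*pi_5
  pi_5 = 1/16*pi_1 + 1/4*pi_2 + 1/8*pi_3 + 5/16*pi_4 + 3/16*pi_5
with normalization: pi_1 + pi_2 + pi_3 + pi_4 + pi_5 = 1.

Using the first 4 balance equations plus normalization, the linear system A*pi = b is:
  [-7/16, 1/8, 3/16, 3/16, 1/16] . pi = 0
  [1/8, -1/2, 1/4, 1/8, 7/16] . pi = 0
  [3/16, 1/16, -5/8, 1/8, 1/16] . pi = 0
  [1/16, 1/16, 1/16, -3/4, 1/4] . pi = 0
  [1, 1, 1, 1, 1] . pi = 1

Solving yields:
  pi_1 = 4813/20839
  pi_2 = 6691/20839
  pi_3 = 428/2977
  pi_4 = 2491/20839
  pi_5 = 296/1603

Verification (pi * P):
  4813/20839*9/16 + 6691/20839*1/8 + 428/2977*3/16 + 2491/20839*3/16 + 296/1603*1/16 = 4813/20839 = pi_1  (ok)
  4813/20839*1/8 + 6691/20839*1/2 + 428/2977*1/4 + 2491/20839*1/8 + 296/1603*7/16 = 6691/20839 = pi_2  (ok)
  4813/20839*3/16 + 6691/20839*1/16 + 428/2977*3/8 + 2491/20839*1/8 + 296/1603*1/16 = 428/2977 = pi_3  (ok)
  4813/20839*1/16 + 6691/20839*1/16 + 428/2977*1/16 + 2491/20839*1/4 + 296/1603*1/4 = 2491/20839 = pi_4  (ok)
  4813/20839*1/16 + 6691/20839*1/4 + 428/2977*1/8 + 2491/20839*5/16 + 296/1603*3/16 = 296/1603 = pi_5  (ok)

Answer: 4813/20839 6691/20839 428/2977 2491/20839 296/1603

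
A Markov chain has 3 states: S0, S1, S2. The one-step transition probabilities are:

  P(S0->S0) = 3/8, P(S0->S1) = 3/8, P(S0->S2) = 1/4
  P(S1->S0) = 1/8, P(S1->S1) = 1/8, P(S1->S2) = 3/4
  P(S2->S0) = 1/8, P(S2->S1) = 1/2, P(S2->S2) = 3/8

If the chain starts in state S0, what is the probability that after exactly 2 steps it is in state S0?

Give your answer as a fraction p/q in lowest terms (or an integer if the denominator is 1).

Computing P^2 by repeated multiplication:
P^1 =
  S0: [3/8, 3/8, 1/4]
  S1: [1/8, 1/8, 3/4]
  S2: [1/8, 1/2, 3/8]
P^2 =
  S0: [7/32, 5/16, 15/32]
  S1: [5/32, 7/16, 13/32]
  S2: [5/32, 19/64, 35/64]

(P^2)[S0 -> S0] = 7/32

Answer: 7/32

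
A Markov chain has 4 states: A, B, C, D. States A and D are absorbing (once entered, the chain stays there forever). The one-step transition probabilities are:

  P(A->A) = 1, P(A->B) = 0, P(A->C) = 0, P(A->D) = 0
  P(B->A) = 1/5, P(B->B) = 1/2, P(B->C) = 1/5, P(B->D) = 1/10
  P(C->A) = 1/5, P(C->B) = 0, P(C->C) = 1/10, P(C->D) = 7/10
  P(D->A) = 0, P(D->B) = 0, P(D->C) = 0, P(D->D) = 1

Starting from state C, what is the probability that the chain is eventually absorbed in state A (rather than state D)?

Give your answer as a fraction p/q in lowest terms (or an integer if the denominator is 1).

Let a_i = P(absorbed in A | start in state i).
Boundary conditions: a_A = 1, a_D = 0.
For each transient state i, a_i = sum_j P(i->j) * a_j:
  a_B = 1/5*a_A + 1/2*a_B + 1/5*a_C + 1/10*a_D
  a_C = 1/5*a_A + 0*a_B + 1/10*a_C + 7/10*a_D

Substituting a_A = 1 and a_D = 0, rearrange to (I - Q) a = r where r[i] = P(i -> A):
  [1/2, -1/5] . (a_B, a_C) = 1/5
  [0, 9/10] . (a_B, a_C) = 1/5

Solving yields:
  a_B = 22/45
  a_C = 2/9

Starting state is C, so the absorption probability is a_C = 2/9.

Answer: 2/9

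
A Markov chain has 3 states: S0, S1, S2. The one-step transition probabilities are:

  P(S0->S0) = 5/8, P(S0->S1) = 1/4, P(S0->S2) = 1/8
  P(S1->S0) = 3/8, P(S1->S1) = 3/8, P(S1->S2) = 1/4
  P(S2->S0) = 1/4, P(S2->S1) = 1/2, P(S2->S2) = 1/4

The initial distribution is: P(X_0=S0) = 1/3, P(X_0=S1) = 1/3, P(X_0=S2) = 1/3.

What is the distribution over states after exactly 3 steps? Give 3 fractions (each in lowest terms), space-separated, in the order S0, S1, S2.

Answer: 89/192 527/1536 99/512

Derivation:
Propagating the distribution step by step (d_{t+1} = d_t * P):
d_0 = (S0=1/3, S1=1/3, S2=1/3)
  d_1[S0] = 1/3*5/8 + 1/3*3/8 + 1/3*1/4 = 5/12
  d_1[S1] = 1/3*1/4 + 1/3*3/8 + 1/3*1/2 = 3/8
  d_1[S2] = 1/3*1/8 + 1/3*1/4 + 1/3*1/4 = 5/24
d_1 = (S0=5/12, S1=3/8, S2=5/24)
  d_2[S0] = 5/12*5/8 + 3/8*3/8 + 5/24*1/4 = 29/64
  d_2[S1] = 5/12*1/4 + 3/8*3/8 + 5/24*1/2 = 67/192
  d_2[S2] = 5/12*1/8 + 3/8*1/4 + 5/24*1/4 = 19/96
d_2 = (S0=29/64, S1=67/192, S2=19/96)
  d_3[S0] = 29/64*5/8 + 67/192*3/8 + 19/96*1/4 = 89/192
  d_3[S1] = 29/64*1/4 + 67/192*3/8 + 19/96*1/2 = 527/1536
  d_3[S2] = 29/64*1/8 + 67/192*1/4 + 19/96*1/4 = 99/512
d_3 = (S0=89/192, S1=527/1536, S2=99/512)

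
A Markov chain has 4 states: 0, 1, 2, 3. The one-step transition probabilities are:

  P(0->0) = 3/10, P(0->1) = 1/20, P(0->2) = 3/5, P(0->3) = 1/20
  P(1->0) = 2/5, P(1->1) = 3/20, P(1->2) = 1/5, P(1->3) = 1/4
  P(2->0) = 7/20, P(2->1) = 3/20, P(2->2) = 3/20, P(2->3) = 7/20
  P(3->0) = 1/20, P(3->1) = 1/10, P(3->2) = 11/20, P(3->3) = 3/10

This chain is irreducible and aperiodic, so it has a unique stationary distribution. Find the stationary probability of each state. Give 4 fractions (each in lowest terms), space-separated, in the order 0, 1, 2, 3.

Answer: 11/41 50/451 169/451 111/451

Derivation:
The stationary distribution satisfies pi = pi * P, i.e.:
  pi_0 = 3/10*pi_0 + 2/5*pi_1 + 7/20*pi_2 + 1/20*pi_3
  pi_1 = 1/20*pi_0 + 3/20*pi_1 + 3/20*pi_2 + 1/10*pi_3
  pi_2 = 3/5*pi_0 + 1/5*pi_1 + 3/20*pi_2 + 11/20*pi_3
  pi_3 = 1/20*pi_0 + 1/4*pi_1 + 7/20*pi_2 + 3/10*pi_3
with normalization: pi_0 + pi_1 + pi_2 + pi_3 = 1.

Using the first 3 balance equations plus normalization, the linear system A*pi = b is:
  [-7/10, 2/5, 7/20, 1/20] . pi = 0
  [1/20, -17/20, 3/20, 1/10] . pi = 0
  [3/5, 1/5, -17/20, 11/20] . pi = 0
  [1, 1, 1, 1] . pi = 1

Solving yields:
  pi_0 = 11/41
  pi_1 = 50/451
  pi_2 = 169/451
  pi_3 = 111/451

Verification (pi * P):
  11/41*3/10 + 50/451*2/5 + 169/451*7/20 + 111/451*1/20 = 11/41 = pi_0  (ok)
  11/41*1/20 + 50/451*3/20 + 169/451*3/20 + 111/451*1/10 = 50/451 = pi_1  (ok)
  11/41*3/5 + 50/451*1/5 + 169/451*3/20 + 111/451*11/20 = 169/451 = pi_2  (ok)
  11/41*1/20 + 50/451*1/4 + 169/451*7/20 + 111/451*3/10 = 111/451 = pi_3  (ok)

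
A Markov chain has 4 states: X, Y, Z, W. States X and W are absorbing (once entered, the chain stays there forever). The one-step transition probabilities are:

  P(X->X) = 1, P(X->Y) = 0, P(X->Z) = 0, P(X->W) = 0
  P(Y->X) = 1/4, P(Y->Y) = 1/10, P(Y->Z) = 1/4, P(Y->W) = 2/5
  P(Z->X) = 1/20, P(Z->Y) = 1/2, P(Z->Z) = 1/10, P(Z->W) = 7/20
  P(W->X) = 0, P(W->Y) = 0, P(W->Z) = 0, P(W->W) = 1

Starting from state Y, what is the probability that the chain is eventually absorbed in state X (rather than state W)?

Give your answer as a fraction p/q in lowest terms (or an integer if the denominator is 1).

Let a_i = P(absorbed in X | start in state i).
Boundary conditions: a_X = 1, a_W = 0.
For each transient state i, a_i = sum_j P(i->j) * a_j:
  a_Y = 1/4*a_X + 1/10*a_Y + 1/4*a_Z + 2/5*a_W
  a_Z = 1/20*a_X + 1/2*a_Y + 1/10*a_Z + 7/20*a_W

Substituting a_X = 1 and a_W = 0, rearrange to (I - Q) a = r where r[i] = P(i -> X):
  [9/10, -1/4] . (a_Y, a_Z) = 1/4
  [-1/2, 9/10] . (a_Y, a_Z) = 1/20

Solving yields:
  a_Y = 95/274
  a_Z = 34/137

Starting state is Y, so the absorption probability is a_Y = 95/274.

Answer: 95/274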